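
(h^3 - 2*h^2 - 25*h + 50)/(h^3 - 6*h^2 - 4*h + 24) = (h^2 - 25)/(h^2 - 4*h - 12)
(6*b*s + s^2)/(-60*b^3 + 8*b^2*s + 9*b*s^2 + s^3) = s/(-10*b^2 + 3*b*s + s^2)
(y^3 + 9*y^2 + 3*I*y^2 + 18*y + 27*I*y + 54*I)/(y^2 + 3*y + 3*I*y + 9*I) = y + 6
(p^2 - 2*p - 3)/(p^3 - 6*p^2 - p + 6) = (p - 3)/(p^2 - 7*p + 6)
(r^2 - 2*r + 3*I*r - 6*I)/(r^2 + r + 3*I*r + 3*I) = (r - 2)/(r + 1)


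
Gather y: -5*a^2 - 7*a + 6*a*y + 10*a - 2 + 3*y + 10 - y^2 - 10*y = -5*a^2 + 3*a - y^2 + y*(6*a - 7) + 8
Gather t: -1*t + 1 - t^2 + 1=-t^2 - t + 2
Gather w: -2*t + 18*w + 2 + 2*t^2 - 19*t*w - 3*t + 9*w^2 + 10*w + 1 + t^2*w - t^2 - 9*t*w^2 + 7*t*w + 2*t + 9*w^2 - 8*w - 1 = t^2 - 3*t + w^2*(18 - 9*t) + w*(t^2 - 12*t + 20) + 2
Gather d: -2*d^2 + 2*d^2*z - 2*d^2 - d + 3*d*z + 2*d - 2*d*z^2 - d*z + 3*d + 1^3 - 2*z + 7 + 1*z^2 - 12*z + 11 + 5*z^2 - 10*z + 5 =d^2*(2*z - 4) + d*(-2*z^2 + 2*z + 4) + 6*z^2 - 24*z + 24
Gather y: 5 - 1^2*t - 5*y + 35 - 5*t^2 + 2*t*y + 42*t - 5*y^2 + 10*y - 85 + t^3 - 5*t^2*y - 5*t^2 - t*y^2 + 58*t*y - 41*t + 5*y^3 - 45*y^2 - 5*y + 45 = t^3 - 10*t^2 + 5*y^3 + y^2*(-t - 50) + y*(-5*t^2 + 60*t)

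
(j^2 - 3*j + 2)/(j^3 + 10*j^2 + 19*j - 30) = (j - 2)/(j^2 + 11*j + 30)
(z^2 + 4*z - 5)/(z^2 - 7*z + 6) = (z + 5)/(z - 6)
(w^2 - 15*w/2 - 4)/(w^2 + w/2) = (w - 8)/w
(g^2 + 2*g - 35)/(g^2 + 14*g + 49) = (g - 5)/(g + 7)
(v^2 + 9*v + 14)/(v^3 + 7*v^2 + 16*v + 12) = (v + 7)/(v^2 + 5*v + 6)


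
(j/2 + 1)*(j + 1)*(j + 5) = j^3/2 + 4*j^2 + 17*j/2 + 5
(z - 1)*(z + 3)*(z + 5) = z^3 + 7*z^2 + 7*z - 15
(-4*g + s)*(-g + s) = 4*g^2 - 5*g*s + s^2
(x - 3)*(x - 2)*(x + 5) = x^3 - 19*x + 30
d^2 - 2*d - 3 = (d - 3)*(d + 1)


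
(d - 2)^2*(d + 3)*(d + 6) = d^4 + 5*d^3 - 14*d^2 - 36*d + 72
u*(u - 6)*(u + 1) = u^3 - 5*u^2 - 6*u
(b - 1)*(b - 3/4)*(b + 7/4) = b^3 - 37*b/16 + 21/16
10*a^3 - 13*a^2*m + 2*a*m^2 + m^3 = (-2*a + m)*(-a + m)*(5*a + m)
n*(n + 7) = n^2 + 7*n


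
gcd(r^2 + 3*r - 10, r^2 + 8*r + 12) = 1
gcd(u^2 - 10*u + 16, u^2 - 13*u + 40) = u - 8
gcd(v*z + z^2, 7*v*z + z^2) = z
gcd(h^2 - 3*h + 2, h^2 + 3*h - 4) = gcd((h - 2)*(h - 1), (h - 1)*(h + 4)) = h - 1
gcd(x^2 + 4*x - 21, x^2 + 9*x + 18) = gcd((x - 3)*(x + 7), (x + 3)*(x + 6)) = 1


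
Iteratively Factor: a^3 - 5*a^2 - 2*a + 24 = (a - 4)*(a^2 - a - 6) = (a - 4)*(a + 2)*(a - 3)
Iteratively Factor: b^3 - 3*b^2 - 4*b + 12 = (b + 2)*(b^2 - 5*b + 6) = (b - 3)*(b + 2)*(b - 2)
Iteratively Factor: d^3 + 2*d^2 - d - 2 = (d + 2)*(d^2 - 1) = (d - 1)*(d + 2)*(d + 1)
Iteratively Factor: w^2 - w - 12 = (w - 4)*(w + 3)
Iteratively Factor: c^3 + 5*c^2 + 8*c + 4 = (c + 2)*(c^2 + 3*c + 2) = (c + 1)*(c + 2)*(c + 2)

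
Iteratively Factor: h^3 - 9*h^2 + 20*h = (h - 5)*(h^2 - 4*h) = h*(h - 5)*(h - 4)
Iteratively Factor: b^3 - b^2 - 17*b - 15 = (b - 5)*(b^2 + 4*b + 3) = (b - 5)*(b + 1)*(b + 3)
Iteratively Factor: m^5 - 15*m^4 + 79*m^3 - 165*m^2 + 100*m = (m - 5)*(m^4 - 10*m^3 + 29*m^2 - 20*m) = m*(m - 5)*(m^3 - 10*m^2 + 29*m - 20) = m*(m - 5)*(m - 1)*(m^2 - 9*m + 20) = m*(m - 5)*(m - 4)*(m - 1)*(m - 5)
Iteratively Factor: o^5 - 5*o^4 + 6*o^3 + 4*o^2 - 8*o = (o - 2)*(o^4 - 3*o^3 + 4*o) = (o - 2)^2*(o^3 - o^2 - 2*o) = o*(o - 2)^2*(o^2 - o - 2) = o*(o - 2)^3*(o + 1)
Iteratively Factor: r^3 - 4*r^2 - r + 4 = (r - 1)*(r^2 - 3*r - 4) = (r - 1)*(r + 1)*(r - 4)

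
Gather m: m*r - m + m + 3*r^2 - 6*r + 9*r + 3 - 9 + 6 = m*r + 3*r^2 + 3*r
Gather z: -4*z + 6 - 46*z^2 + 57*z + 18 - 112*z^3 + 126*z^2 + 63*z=-112*z^3 + 80*z^2 + 116*z + 24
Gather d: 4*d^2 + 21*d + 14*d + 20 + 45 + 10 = 4*d^2 + 35*d + 75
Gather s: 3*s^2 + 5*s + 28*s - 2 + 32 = 3*s^2 + 33*s + 30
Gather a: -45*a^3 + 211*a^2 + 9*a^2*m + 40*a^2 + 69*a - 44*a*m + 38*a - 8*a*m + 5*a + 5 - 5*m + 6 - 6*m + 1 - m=-45*a^3 + a^2*(9*m + 251) + a*(112 - 52*m) - 12*m + 12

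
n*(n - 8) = n^2 - 8*n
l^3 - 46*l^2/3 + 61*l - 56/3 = (l - 8)*(l - 7)*(l - 1/3)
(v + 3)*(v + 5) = v^2 + 8*v + 15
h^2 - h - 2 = (h - 2)*(h + 1)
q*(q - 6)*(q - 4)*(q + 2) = q^4 - 8*q^3 + 4*q^2 + 48*q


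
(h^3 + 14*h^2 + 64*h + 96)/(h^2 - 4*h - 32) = (h^2 + 10*h + 24)/(h - 8)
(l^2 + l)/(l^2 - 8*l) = (l + 1)/(l - 8)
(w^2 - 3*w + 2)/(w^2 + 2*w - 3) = (w - 2)/(w + 3)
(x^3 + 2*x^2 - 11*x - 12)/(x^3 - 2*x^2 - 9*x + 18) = (x^2 + 5*x + 4)/(x^2 + x - 6)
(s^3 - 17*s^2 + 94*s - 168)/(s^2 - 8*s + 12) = (s^2 - 11*s + 28)/(s - 2)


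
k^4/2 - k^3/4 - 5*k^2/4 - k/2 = k*(k/2 + 1/4)*(k - 2)*(k + 1)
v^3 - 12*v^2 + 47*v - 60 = (v - 5)*(v - 4)*(v - 3)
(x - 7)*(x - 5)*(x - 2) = x^3 - 14*x^2 + 59*x - 70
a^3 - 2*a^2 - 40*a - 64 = (a - 8)*(a + 2)*(a + 4)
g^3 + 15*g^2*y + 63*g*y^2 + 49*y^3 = (g + y)*(g + 7*y)^2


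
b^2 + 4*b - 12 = (b - 2)*(b + 6)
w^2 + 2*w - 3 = (w - 1)*(w + 3)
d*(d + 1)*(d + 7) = d^3 + 8*d^2 + 7*d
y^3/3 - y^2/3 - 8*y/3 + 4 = (y/3 + 1)*(y - 2)^2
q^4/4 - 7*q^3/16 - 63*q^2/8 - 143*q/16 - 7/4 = (q/4 + 1)*(q - 7)*(q + 1/4)*(q + 1)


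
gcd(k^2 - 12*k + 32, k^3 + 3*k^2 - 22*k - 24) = k - 4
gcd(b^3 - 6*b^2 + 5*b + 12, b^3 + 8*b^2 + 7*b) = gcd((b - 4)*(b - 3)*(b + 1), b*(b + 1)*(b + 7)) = b + 1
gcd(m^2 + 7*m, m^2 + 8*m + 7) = m + 7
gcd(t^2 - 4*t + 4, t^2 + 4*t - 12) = t - 2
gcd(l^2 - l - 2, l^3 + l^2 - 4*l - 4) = l^2 - l - 2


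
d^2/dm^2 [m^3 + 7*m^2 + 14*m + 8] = 6*m + 14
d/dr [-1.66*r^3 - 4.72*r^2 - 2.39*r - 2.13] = -4.98*r^2 - 9.44*r - 2.39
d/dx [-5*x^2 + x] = 1 - 10*x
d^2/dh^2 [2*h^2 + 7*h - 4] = 4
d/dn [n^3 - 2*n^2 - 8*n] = 3*n^2 - 4*n - 8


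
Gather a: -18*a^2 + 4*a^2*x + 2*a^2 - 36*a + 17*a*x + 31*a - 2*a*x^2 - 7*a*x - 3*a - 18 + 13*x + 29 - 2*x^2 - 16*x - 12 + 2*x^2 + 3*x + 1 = a^2*(4*x - 16) + a*(-2*x^2 + 10*x - 8)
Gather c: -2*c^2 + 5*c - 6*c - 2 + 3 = -2*c^2 - c + 1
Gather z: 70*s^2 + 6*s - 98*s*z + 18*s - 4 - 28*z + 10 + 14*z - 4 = 70*s^2 + 24*s + z*(-98*s - 14) + 2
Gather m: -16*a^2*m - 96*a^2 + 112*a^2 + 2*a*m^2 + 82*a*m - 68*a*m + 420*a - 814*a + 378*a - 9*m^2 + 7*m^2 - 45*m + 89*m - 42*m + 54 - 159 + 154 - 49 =16*a^2 - 16*a + m^2*(2*a - 2) + m*(-16*a^2 + 14*a + 2)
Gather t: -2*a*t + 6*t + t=t*(7 - 2*a)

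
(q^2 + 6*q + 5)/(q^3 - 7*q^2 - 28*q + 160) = (q + 1)/(q^2 - 12*q + 32)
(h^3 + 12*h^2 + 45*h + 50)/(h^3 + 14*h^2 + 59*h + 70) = (h + 5)/(h + 7)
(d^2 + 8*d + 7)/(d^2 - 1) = (d + 7)/(d - 1)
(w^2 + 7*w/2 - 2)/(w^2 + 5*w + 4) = (w - 1/2)/(w + 1)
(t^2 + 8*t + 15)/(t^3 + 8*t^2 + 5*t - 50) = (t + 3)/(t^2 + 3*t - 10)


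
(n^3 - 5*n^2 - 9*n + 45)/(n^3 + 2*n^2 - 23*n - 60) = (n - 3)/(n + 4)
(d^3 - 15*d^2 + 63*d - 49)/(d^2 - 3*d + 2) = (d^2 - 14*d + 49)/(d - 2)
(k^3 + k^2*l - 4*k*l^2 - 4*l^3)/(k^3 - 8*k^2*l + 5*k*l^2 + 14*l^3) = (k + 2*l)/(k - 7*l)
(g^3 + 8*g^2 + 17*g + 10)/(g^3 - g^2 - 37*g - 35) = (g + 2)/(g - 7)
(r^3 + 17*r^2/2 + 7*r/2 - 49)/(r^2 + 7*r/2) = r + 5 - 14/r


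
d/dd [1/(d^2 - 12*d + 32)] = 2*(6 - d)/(d^2 - 12*d + 32)^2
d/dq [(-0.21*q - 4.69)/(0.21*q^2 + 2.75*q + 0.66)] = (0.0441*q^2 + 1.9698*q + 12.7589)/(0.0441*q^4 + 1.155*q^3 + 7.8397*q^2 + 3.63*q + 0.4356)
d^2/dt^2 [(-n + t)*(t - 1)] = 2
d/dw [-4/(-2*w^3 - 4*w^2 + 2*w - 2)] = 2*(-3*w^2 - 4*w + 1)/(w^3 + 2*w^2 - w + 1)^2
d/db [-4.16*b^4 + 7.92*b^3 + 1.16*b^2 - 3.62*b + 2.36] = -16.64*b^3 + 23.76*b^2 + 2.32*b - 3.62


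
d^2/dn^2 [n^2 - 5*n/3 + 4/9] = 2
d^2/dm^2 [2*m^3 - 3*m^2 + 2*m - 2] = 12*m - 6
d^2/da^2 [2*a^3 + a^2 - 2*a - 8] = 12*a + 2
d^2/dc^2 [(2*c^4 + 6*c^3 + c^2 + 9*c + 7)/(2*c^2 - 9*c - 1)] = 2*(8*c^6 - 108*c^5 + 474*c^4 + 696*c^3 + 264*c^2 - 306*c + 501)/(8*c^6 - 108*c^5 + 474*c^4 - 621*c^3 - 237*c^2 - 27*c - 1)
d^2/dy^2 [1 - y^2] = -2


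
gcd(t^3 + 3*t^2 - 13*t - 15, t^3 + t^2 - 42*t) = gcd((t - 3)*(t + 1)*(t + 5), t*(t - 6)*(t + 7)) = 1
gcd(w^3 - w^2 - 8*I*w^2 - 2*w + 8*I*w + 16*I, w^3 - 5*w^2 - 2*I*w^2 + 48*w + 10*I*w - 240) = w - 8*I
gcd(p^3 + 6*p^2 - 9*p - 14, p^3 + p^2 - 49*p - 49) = p^2 + 8*p + 7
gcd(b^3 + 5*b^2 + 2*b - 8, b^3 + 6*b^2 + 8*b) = b^2 + 6*b + 8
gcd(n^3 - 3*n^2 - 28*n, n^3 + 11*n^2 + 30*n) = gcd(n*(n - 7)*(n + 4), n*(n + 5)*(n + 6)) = n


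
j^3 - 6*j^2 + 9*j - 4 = (j - 4)*(j - 1)^2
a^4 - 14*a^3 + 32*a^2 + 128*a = a*(a - 8)^2*(a + 2)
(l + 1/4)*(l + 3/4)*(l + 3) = l^3 + 4*l^2 + 51*l/16 + 9/16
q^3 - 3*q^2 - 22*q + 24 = (q - 6)*(q - 1)*(q + 4)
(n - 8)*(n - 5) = n^2 - 13*n + 40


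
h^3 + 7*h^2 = h^2*(h + 7)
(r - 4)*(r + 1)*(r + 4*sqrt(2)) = r^3 - 3*r^2 + 4*sqrt(2)*r^2 - 12*sqrt(2)*r - 4*r - 16*sqrt(2)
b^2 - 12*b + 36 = (b - 6)^2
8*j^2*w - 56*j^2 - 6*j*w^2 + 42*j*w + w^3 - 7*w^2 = (-4*j + w)*(-2*j + w)*(w - 7)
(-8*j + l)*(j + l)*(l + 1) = -8*j^2*l - 8*j^2 - 7*j*l^2 - 7*j*l + l^3 + l^2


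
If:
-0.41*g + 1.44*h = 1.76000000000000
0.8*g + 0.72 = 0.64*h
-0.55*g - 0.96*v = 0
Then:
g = 0.10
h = 1.25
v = -0.06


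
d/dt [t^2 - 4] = 2*t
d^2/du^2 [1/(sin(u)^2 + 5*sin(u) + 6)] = (-4*sin(u)^4 - 15*sin(u)^3 + 5*sin(u)^2 + 60*sin(u) + 38)/(sin(u)^2 + 5*sin(u) + 6)^3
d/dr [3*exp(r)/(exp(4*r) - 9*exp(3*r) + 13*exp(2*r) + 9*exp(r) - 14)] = (-9*exp(4*r) + 54*exp(3*r) - 39*exp(2*r) - 42)*exp(r)/(exp(8*r) - 18*exp(7*r) + 107*exp(6*r) - 216*exp(5*r) - 21*exp(4*r) + 486*exp(3*r) - 283*exp(2*r) - 252*exp(r) + 196)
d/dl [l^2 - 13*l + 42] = 2*l - 13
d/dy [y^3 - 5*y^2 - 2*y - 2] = 3*y^2 - 10*y - 2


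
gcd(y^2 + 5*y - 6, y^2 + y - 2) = y - 1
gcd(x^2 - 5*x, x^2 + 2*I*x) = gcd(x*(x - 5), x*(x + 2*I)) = x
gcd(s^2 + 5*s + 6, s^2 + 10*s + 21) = s + 3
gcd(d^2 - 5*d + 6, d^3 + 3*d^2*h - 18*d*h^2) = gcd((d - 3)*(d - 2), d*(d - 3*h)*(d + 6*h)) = 1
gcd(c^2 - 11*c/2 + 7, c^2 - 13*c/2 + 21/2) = c - 7/2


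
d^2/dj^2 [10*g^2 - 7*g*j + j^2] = 2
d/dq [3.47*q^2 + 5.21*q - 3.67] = 6.94*q + 5.21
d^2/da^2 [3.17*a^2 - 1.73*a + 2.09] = 6.34000000000000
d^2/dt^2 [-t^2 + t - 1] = -2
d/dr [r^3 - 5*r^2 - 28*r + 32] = 3*r^2 - 10*r - 28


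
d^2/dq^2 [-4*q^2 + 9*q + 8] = -8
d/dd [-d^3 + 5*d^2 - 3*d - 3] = -3*d^2 + 10*d - 3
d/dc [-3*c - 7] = -3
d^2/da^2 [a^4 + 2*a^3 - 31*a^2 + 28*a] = 12*a^2 + 12*a - 62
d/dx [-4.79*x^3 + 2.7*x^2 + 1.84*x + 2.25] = -14.37*x^2 + 5.4*x + 1.84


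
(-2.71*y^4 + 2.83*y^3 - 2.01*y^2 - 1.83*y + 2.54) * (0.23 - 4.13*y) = 11.1923*y^5 - 12.3112*y^4 + 8.9522*y^3 + 7.0956*y^2 - 10.9111*y + 0.5842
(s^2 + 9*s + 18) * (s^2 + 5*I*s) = s^4 + 9*s^3 + 5*I*s^3 + 18*s^2 + 45*I*s^2 + 90*I*s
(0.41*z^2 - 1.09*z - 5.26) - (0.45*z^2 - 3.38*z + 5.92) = -0.04*z^2 + 2.29*z - 11.18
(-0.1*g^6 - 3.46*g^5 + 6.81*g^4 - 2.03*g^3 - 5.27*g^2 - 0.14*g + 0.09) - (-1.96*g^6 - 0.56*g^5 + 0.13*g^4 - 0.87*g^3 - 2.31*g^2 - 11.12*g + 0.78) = 1.86*g^6 - 2.9*g^5 + 6.68*g^4 - 1.16*g^3 - 2.96*g^2 + 10.98*g - 0.69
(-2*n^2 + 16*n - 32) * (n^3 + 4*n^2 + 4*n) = -2*n^5 + 8*n^4 + 24*n^3 - 64*n^2 - 128*n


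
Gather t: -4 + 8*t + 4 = 8*t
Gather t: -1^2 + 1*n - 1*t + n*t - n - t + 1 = t*(n - 2)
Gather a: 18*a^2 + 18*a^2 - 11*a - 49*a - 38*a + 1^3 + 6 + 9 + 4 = 36*a^2 - 98*a + 20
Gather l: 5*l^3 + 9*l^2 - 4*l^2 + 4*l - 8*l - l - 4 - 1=5*l^3 + 5*l^2 - 5*l - 5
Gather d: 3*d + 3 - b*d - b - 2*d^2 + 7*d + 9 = -b - 2*d^2 + d*(10 - b) + 12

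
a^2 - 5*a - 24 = (a - 8)*(a + 3)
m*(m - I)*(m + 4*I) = m^3 + 3*I*m^2 + 4*m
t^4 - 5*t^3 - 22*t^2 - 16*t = t*(t - 8)*(t + 1)*(t + 2)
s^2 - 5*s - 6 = (s - 6)*(s + 1)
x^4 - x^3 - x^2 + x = x*(x - 1)^2*(x + 1)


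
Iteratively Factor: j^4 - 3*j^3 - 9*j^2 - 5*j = (j)*(j^3 - 3*j^2 - 9*j - 5) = j*(j + 1)*(j^2 - 4*j - 5) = j*(j - 5)*(j + 1)*(j + 1)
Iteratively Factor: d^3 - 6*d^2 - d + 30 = (d + 2)*(d^2 - 8*d + 15) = (d - 5)*(d + 2)*(d - 3)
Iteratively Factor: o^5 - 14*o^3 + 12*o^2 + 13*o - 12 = (o + 1)*(o^4 - o^3 - 13*o^2 + 25*o - 12) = (o - 1)*(o + 1)*(o^3 - 13*o + 12) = (o - 1)^2*(o + 1)*(o^2 + o - 12) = (o - 3)*(o - 1)^2*(o + 1)*(o + 4)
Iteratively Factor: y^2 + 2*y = (y + 2)*(y)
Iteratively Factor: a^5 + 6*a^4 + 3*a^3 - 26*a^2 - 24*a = (a)*(a^4 + 6*a^3 + 3*a^2 - 26*a - 24) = a*(a + 1)*(a^3 + 5*a^2 - 2*a - 24) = a*(a - 2)*(a + 1)*(a^2 + 7*a + 12) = a*(a - 2)*(a + 1)*(a + 4)*(a + 3)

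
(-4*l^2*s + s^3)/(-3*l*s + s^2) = (4*l^2 - s^2)/(3*l - s)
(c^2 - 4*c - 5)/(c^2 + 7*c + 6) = (c - 5)/(c + 6)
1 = 1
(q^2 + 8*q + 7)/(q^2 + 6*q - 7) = (q + 1)/(q - 1)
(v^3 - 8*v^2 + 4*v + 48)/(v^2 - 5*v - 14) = (v^2 - 10*v + 24)/(v - 7)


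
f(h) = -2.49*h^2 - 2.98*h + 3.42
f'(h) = -4.98*h - 2.98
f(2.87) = -25.64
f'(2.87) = -17.27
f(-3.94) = -23.49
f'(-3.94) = 16.64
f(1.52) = -6.86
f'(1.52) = -10.55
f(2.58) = -20.84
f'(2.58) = -15.83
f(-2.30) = -2.90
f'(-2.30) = 8.47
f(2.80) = -24.45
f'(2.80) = -16.92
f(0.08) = 3.17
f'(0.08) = -3.38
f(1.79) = -9.89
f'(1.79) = -11.89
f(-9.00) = -171.45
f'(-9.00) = 41.84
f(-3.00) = -10.05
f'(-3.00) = 11.96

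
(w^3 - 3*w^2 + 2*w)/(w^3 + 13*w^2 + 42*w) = (w^2 - 3*w + 2)/(w^2 + 13*w + 42)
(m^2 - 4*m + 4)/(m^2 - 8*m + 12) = (m - 2)/(m - 6)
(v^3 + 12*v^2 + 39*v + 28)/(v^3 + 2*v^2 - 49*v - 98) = (v^2 + 5*v + 4)/(v^2 - 5*v - 14)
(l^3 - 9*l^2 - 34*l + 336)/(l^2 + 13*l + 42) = (l^2 - 15*l + 56)/(l + 7)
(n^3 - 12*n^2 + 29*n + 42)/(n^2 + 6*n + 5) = (n^2 - 13*n + 42)/(n + 5)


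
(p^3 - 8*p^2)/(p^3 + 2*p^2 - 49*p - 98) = p^2*(p - 8)/(p^3 + 2*p^2 - 49*p - 98)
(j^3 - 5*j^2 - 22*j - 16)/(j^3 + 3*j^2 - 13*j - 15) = (j^2 - 6*j - 16)/(j^2 + 2*j - 15)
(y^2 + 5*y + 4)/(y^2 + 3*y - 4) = (y + 1)/(y - 1)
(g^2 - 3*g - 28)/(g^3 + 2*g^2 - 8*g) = (g - 7)/(g*(g - 2))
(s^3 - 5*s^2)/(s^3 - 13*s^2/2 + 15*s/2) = 2*s/(2*s - 3)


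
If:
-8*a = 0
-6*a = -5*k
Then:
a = 0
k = 0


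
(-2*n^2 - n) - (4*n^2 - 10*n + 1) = -6*n^2 + 9*n - 1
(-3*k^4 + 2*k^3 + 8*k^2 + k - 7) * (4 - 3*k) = 9*k^5 - 18*k^4 - 16*k^3 + 29*k^2 + 25*k - 28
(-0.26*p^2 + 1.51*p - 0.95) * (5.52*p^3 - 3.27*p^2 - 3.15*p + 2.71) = -1.4352*p^5 + 9.1854*p^4 - 9.3627*p^3 - 2.3546*p^2 + 7.0846*p - 2.5745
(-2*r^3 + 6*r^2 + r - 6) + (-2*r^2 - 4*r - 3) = -2*r^3 + 4*r^2 - 3*r - 9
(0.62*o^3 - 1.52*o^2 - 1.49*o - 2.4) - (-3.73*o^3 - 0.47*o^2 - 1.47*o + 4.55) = 4.35*o^3 - 1.05*o^2 - 0.02*o - 6.95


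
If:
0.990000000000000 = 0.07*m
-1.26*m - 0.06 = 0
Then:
No Solution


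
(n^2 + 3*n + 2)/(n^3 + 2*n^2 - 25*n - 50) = (n + 1)/(n^2 - 25)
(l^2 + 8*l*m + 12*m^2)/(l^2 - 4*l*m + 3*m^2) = (l^2 + 8*l*m + 12*m^2)/(l^2 - 4*l*m + 3*m^2)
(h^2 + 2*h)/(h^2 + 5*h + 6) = h/(h + 3)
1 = 1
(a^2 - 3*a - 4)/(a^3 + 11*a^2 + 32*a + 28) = (a^2 - 3*a - 4)/(a^3 + 11*a^2 + 32*a + 28)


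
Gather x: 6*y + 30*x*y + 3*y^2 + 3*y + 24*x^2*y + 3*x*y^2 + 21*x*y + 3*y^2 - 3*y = 24*x^2*y + x*(3*y^2 + 51*y) + 6*y^2 + 6*y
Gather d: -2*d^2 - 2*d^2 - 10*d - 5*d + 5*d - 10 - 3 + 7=-4*d^2 - 10*d - 6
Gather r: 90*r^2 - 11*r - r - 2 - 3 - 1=90*r^2 - 12*r - 6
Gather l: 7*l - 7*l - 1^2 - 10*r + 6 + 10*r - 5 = 0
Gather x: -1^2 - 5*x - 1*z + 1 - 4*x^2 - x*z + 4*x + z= -4*x^2 + x*(-z - 1)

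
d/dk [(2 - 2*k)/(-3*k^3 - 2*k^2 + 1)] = 2*(3*k^3 + 2*k^2 - k*(k - 1)*(9*k + 4) - 1)/(3*k^3 + 2*k^2 - 1)^2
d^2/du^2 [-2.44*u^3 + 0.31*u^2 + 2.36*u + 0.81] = 0.62 - 14.64*u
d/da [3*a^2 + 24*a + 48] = 6*a + 24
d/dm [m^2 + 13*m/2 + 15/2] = 2*m + 13/2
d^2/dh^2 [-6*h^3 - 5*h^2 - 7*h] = -36*h - 10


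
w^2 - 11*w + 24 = (w - 8)*(w - 3)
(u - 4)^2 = u^2 - 8*u + 16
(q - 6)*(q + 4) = q^2 - 2*q - 24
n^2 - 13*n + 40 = (n - 8)*(n - 5)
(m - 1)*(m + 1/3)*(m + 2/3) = m^3 - 7*m/9 - 2/9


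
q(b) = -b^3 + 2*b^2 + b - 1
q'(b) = -3*b^2 + 4*b + 1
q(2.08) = 0.73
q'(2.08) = -3.66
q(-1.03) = 1.18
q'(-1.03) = -6.30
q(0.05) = -0.95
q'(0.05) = 1.19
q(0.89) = 0.77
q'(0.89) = 2.18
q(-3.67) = 71.70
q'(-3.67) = -54.09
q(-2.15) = 16.03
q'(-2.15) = -21.47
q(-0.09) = -1.07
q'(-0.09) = 0.62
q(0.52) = -0.08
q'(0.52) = 2.27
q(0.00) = -1.00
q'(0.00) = 1.00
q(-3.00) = 41.00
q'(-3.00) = -38.00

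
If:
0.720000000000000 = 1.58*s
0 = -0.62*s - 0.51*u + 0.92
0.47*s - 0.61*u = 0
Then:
No Solution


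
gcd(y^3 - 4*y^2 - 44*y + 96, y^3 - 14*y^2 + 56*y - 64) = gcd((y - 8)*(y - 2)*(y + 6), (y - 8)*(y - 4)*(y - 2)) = y^2 - 10*y + 16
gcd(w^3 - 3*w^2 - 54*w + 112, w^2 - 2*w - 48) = w - 8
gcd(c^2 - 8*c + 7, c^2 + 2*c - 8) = 1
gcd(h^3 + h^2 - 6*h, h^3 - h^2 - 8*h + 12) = h^2 + h - 6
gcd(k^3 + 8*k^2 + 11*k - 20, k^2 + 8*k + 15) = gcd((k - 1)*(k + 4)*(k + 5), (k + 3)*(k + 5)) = k + 5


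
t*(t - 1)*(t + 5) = t^3 + 4*t^2 - 5*t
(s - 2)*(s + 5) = s^2 + 3*s - 10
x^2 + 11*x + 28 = (x + 4)*(x + 7)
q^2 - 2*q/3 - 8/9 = (q - 4/3)*(q + 2/3)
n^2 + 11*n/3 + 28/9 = (n + 4/3)*(n + 7/3)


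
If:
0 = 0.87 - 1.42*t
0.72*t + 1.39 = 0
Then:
No Solution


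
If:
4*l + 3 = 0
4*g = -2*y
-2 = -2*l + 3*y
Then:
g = 7/12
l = -3/4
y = -7/6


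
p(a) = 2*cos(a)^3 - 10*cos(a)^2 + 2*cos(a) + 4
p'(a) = -6*sin(a)*cos(a)^2 + 20*sin(a)*cos(a) - 2*sin(a)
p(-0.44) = -0.90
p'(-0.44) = -4.76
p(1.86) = 2.57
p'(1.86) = -7.85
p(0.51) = -0.54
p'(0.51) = 5.31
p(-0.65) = 0.26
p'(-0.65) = -6.12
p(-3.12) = -9.99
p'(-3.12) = 0.60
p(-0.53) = -0.43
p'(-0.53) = -5.45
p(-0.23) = -1.69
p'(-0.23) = -2.69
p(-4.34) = 1.85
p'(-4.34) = -9.38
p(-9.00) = -7.64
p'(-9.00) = 10.39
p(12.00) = -0.23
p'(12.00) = -5.69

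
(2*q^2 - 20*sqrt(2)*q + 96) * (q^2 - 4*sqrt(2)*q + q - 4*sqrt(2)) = 2*q^4 - 28*sqrt(2)*q^3 + 2*q^3 - 28*sqrt(2)*q^2 + 256*q^2 - 384*sqrt(2)*q + 256*q - 384*sqrt(2)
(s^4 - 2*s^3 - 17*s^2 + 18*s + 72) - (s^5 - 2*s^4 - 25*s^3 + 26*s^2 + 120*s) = -s^5 + 3*s^4 + 23*s^3 - 43*s^2 - 102*s + 72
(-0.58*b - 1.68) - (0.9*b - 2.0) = 0.32 - 1.48*b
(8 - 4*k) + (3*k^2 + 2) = 3*k^2 - 4*k + 10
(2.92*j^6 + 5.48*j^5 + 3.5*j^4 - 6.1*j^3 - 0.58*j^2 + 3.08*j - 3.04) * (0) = 0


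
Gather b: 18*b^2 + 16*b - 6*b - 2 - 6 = 18*b^2 + 10*b - 8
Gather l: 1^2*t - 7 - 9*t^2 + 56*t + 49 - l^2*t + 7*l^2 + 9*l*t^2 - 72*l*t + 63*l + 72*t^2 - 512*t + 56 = l^2*(7 - t) + l*(9*t^2 - 72*t + 63) + 63*t^2 - 455*t + 98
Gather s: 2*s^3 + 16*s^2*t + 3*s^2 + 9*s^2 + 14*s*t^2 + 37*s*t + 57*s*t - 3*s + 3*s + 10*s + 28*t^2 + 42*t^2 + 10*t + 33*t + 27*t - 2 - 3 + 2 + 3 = 2*s^3 + s^2*(16*t + 12) + s*(14*t^2 + 94*t + 10) + 70*t^2 + 70*t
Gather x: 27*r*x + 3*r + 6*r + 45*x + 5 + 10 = 9*r + x*(27*r + 45) + 15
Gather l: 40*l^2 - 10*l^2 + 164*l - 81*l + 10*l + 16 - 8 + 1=30*l^2 + 93*l + 9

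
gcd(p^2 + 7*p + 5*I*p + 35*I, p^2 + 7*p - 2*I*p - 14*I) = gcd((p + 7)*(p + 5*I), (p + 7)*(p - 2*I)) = p + 7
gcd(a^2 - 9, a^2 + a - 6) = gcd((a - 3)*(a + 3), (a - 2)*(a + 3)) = a + 3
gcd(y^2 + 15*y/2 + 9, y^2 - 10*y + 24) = 1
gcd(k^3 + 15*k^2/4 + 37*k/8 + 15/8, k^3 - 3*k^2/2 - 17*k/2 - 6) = k^2 + 5*k/2 + 3/2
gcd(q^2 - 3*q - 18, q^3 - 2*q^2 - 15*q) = q + 3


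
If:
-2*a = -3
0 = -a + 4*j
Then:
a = 3/2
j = 3/8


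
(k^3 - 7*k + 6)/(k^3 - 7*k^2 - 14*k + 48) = (k - 1)/(k - 8)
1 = 1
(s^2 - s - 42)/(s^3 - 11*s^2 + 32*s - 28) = (s + 6)/(s^2 - 4*s + 4)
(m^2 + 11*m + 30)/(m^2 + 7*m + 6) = (m + 5)/(m + 1)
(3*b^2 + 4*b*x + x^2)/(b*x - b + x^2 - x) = (3*b + x)/(x - 1)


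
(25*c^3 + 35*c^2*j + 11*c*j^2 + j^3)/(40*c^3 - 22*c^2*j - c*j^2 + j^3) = (5*c^2 + 6*c*j + j^2)/(8*c^2 - 6*c*j + j^2)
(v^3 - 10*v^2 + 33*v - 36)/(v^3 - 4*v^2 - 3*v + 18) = (v - 4)/(v + 2)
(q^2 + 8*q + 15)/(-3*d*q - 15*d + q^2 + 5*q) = (q + 3)/(-3*d + q)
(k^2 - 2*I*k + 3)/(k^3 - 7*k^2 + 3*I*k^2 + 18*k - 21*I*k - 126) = (k + I)/(k^2 + k*(-7 + 6*I) - 42*I)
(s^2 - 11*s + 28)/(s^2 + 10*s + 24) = (s^2 - 11*s + 28)/(s^2 + 10*s + 24)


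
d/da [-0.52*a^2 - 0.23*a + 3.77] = -1.04*a - 0.23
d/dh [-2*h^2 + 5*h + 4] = 5 - 4*h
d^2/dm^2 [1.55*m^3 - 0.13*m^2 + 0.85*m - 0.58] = 9.3*m - 0.26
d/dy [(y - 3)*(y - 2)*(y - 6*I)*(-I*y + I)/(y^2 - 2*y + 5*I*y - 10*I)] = (-2*I*y^3 + y^2*(9 + 4*I) + y*(-40 - 60*I) + 33 + 120*I)/(y^2 + 10*I*y - 25)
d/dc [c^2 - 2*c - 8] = 2*c - 2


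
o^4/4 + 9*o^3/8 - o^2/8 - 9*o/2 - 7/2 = (o/2 + 1/2)*(o/2 + 1)*(o - 2)*(o + 7/2)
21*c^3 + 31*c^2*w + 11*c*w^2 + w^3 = (c + w)*(3*c + w)*(7*c + w)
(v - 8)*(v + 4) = v^2 - 4*v - 32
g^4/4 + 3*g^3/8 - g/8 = g*(g/4 + 1/4)*(g - 1/2)*(g + 1)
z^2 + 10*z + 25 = (z + 5)^2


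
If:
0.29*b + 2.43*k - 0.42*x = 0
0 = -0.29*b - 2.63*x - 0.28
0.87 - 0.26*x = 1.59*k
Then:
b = -3.73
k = 0.50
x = 0.30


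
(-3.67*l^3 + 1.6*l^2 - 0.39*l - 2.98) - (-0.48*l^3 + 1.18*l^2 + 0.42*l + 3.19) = -3.19*l^3 + 0.42*l^2 - 0.81*l - 6.17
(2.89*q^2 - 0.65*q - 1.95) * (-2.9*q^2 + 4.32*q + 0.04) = -8.381*q^4 + 14.3698*q^3 + 2.9626*q^2 - 8.45*q - 0.078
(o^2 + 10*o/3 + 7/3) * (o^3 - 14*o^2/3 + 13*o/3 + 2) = o^5 - 4*o^4/3 - 80*o^3/9 + 50*o^2/9 + 151*o/9 + 14/3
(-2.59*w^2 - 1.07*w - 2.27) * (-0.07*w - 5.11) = 0.1813*w^3 + 13.3098*w^2 + 5.6266*w + 11.5997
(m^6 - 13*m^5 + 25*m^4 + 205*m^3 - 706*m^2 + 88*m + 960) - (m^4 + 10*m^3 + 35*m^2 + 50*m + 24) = m^6 - 13*m^5 + 24*m^4 + 195*m^3 - 741*m^2 + 38*m + 936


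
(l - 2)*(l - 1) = l^2 - 3*l + 2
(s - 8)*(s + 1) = s^2 - 7*s - 8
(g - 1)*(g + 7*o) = g^2 + 7*g*o - g - 7*o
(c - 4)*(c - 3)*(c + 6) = c^3 - c^2 - 30*c + 72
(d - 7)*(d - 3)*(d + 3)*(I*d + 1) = I*d^4 + d^3 - 7*I*d^3 - 7*d^2 - 9*I*d^2 - 9*d + 63*I*d + 63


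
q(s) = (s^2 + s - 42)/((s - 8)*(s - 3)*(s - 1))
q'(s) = (2*s + 1)/((s - 8)*(s - 3)*(s - 1)) - (s^2 + s - 42)/((s - 8)*(s - 3)*(s - 1)^2) - (s^2 + s - 42)/((s - 8)*(s - 3)^2*(s - 1)) - (s^2 + s - 42)/((s - 8)^2*(s - 3)*(s - 1))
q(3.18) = 15.18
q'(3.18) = -92.03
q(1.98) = -6.00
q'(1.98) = 0.07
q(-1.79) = 0.31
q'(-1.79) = 0.23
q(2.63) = -10.02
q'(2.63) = -20.87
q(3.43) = 5.61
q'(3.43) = -15.78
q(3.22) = 12.17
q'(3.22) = -61.44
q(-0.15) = 1.43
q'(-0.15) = 1.85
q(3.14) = 19.92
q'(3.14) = -152.47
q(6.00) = 0.00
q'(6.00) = -0.43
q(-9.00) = -0.01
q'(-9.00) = 0.00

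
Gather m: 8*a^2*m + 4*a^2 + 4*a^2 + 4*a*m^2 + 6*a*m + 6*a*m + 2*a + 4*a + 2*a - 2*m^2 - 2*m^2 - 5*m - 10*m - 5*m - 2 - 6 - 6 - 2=8*a^2 + 8*a + m^2*(4*a - 4) + m*(8*a^2 + 12*a - 20) - 16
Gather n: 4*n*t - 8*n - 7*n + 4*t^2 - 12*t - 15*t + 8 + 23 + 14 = n*(4*t - 15) + 4*t^2 - 27*t + 45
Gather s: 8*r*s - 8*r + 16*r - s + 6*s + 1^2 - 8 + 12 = 8*r + s*(8*r + 5) + 5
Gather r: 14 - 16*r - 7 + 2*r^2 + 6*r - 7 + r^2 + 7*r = 3*r^2 - 3*r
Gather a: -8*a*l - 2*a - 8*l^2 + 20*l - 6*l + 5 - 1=a*(-8*l - 2) - 8*l^2 + 14*l + 4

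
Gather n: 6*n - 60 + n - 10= 7*n - 70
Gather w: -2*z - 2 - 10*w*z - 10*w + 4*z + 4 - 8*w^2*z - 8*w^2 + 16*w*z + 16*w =w^2*(-8*z - 8) + w*(6*z + 6) + 2*z + 2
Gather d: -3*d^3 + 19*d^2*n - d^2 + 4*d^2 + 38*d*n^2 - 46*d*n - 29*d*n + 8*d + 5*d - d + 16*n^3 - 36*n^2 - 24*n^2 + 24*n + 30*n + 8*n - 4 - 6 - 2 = -3*d^3 + d^2*(19*n + 3) + d*(38*n^2 - 75*n + 12) + 16*n^3 - 60*n^2 + 62*n - 12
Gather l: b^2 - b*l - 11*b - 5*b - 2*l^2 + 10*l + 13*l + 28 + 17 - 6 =b^2 - 16*b - 2*l^2 + l*(23 - b) + 39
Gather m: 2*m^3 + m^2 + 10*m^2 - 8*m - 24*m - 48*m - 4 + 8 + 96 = 2*m^3 + 11*m^2 - 80*m + 100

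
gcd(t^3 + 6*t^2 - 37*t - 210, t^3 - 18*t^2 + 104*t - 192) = t - 6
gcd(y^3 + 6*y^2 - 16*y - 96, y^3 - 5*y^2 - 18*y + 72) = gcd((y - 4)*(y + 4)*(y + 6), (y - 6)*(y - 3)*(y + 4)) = y + 4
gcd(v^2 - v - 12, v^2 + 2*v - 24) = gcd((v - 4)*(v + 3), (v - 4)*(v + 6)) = v - 4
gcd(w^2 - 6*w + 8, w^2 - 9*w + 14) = w - 2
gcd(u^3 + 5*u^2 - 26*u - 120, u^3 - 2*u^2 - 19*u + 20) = u^2 - u - 20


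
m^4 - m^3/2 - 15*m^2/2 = m^2*(m - 3)*(m + 5/2)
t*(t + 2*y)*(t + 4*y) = t^3 + 6*t^2*y + 8*t*y^2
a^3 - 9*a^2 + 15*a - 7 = (a - 7)*(a - 1)^2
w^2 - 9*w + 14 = (w - 7)*(w - 2)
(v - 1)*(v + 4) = v^2 + 3*v - 4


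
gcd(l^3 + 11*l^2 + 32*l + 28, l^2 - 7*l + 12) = 1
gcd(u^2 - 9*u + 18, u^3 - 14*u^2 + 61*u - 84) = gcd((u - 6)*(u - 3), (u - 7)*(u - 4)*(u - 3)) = u - 3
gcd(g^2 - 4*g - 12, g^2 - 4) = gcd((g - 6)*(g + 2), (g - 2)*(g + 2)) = g + 2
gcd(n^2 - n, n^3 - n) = n^2 - n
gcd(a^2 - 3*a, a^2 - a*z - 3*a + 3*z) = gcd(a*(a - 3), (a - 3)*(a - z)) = a - 3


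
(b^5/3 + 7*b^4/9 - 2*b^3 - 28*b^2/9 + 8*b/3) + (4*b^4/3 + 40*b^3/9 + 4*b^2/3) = b^5/3 + 19*b^4/9 + 22*b^3/9 - 16*b^2/9 + 8*b/3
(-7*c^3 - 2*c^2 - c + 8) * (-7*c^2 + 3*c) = 49*c^5 - 7*c^4 + c^3 - 59*c^2 + 24*c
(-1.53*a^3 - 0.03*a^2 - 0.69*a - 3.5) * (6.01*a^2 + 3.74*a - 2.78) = -9.1953*a^5 - 5.9025*a^4 - 0.00569999999999915*a^3 - 23.5322*a^2 - 11.1718*a + 9.73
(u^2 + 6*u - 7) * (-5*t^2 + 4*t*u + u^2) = -5*t^2*u^2 - 30*t^2*u + 35*t^2 + 4*t*u^3 + 24*t*u^2 - 28*t*u + u^4 + 6*u^3 - 7*u^2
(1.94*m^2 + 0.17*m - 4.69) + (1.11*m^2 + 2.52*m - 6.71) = 3.05*m^2 + 2.69*m - 11.4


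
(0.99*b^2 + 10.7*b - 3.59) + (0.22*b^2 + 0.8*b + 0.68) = 1.21*b^2 + 11.5*b - 2.91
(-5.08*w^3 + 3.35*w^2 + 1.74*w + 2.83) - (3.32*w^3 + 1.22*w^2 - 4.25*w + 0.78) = -8.4*w^3 + 2.13*w^2 + 5.99*w + 2.05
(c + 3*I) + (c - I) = 2*c + 2*I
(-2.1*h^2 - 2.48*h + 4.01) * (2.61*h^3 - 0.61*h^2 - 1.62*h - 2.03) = -5.481*h^5 - 5.1918*h^4 + 15.3809*h^3 + 5.8345*h^2 - 1.4618*h - 8.1403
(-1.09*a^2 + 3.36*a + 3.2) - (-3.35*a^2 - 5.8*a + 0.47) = 2.26*a^2 + 9.16*a + 2.73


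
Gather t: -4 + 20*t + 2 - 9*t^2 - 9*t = -9*t^2 + 11*t - 2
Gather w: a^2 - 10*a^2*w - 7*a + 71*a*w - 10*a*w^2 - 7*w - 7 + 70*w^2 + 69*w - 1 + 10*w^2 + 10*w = a^2 - 7*a + w^2*(80 - 10*a) + w*(-10*a^2 + 71*a + 72) - 8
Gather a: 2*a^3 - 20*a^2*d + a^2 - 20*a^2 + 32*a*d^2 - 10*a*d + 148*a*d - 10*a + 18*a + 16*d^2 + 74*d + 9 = 2*a^3 + a^2*(-20*d - 19) + a*(32*d^2 + 138*d + 8) + 16*d^2 + 74*d + 9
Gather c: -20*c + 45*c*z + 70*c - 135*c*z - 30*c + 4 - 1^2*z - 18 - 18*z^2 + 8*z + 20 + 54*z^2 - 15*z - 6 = c*(20 - 90*z) + 36*z^2 - 8*z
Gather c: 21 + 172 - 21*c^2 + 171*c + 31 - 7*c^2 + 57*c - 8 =-28*c^2 + 228*c + 216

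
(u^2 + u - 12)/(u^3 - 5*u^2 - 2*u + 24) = (u + 4)/(u^2 - 2*u - 8)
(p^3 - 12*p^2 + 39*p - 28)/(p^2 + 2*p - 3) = (p^2 - 11*p + 28)/(p + 3)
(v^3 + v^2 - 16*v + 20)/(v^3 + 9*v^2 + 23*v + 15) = (v^2 - 4*v + 4)/(v^2 + 4*v + 3)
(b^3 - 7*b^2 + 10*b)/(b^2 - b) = (b^2 - 7*b + 10)/(b - 1)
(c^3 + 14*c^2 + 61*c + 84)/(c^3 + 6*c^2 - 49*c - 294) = (c^2 + 7*c + 12)/(c^2 - c - 42)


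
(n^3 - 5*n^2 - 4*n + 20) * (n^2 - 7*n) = n^5 - 12*n^4 + 31*n^3 + 48*n^2 - 140*n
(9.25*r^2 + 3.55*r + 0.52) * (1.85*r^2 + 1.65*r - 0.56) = 17.1125*r^4 + 21.83*r^3 + 1.6395*r^2 - 1.13*r - 0.2912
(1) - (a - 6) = 7 - a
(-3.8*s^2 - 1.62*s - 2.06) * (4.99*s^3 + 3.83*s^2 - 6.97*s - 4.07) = -18.962*s^5 - 22.6378*s^4 + 10.002*s^3 + 18.8676*s^2 + 20.9516*s + 8.3842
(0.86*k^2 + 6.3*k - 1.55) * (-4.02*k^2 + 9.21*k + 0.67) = -3.4572*k^4 - 17.4054*k^3 + 64.8302*k^2 - 10.0545*k - 1.0385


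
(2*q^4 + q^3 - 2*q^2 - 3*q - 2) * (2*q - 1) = 4*q^5 - 5*q^3 - 4*q^2 - q + 2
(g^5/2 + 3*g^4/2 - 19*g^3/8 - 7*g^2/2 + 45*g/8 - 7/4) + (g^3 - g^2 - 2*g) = g^5/2 + 3*g^4/2 - 11*g^3/8 - 9*g^2/2 + 29*g/8 - 7/4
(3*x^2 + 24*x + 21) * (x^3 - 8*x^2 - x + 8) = 3*x^5 - 174*x^3 - 168*x^2 + 171*x + 168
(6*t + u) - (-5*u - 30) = 6*t + 6*u + 30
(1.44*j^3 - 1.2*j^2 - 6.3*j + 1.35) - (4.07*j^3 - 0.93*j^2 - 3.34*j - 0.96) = -2.63*j^3 - 0.27*j^2 - 2.96*j + 2.31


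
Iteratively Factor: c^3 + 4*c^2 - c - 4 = (c + 4)*(c^2 - 1) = (c + 1)*(c + 4)*(c - 1)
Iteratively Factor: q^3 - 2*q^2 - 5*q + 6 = (q - 3)*(q^2 + q - 2) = (q - 3)*(q + 2)*(q - 1)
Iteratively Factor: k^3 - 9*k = (k)*(k^2 - 9) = k*(k + 3)*(k - 3)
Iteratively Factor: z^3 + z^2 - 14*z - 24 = (z + 2)*(z^2 - z - 12) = (z - 4)*(z + 2)*(z + 3)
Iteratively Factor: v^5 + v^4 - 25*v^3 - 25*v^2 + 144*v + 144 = (v - 4)*(v^4 + 5*v^3 - 5*v^2 - 45*v - 36) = (v - 4)*(v + 4)*(v^3 + v^2 - 9*v - 9) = (v - 4)*(v + 1)*(v + 4)*(v^2 - 9) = (v - 4)*(v + 1)*(v + 3)*(v + 4)*(v - 3)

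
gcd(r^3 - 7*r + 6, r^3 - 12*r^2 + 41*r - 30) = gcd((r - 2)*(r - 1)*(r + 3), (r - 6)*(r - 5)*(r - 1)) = r - 1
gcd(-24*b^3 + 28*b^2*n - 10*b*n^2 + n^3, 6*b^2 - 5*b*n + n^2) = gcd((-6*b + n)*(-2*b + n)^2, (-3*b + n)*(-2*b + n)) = 2*b - n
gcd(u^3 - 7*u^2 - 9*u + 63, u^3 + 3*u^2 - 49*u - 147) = u^2 - 4*u - 21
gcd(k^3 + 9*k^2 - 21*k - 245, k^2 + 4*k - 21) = k + 7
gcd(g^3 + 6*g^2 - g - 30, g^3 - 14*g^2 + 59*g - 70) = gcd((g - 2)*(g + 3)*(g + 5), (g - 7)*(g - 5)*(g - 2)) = g - 2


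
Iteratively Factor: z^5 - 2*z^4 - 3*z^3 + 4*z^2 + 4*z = (z)*(z^4 - 2*z^3 - 3*z^2 + 4*z + 4) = z*(z + 1)*(z^3 - 3*z^2 + 4) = z*(z - 2)*(z + 1)*(z^2 - z - 2) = z*(z - 2)*(z + 1)^2*(z - 2)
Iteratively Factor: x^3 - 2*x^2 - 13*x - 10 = (x - 5)*(x^2 + 3*x + 2) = (x - 5)*(x + 1)*(x + 2)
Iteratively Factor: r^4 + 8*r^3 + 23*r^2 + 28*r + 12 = (r + 2)*(r^3 + 6*r^2 + 11*r + 6) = (r + 1)*(r + 2)*(r^2 + 5*r + 6) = (r + 1)*(r + 2)^2*(r + 3)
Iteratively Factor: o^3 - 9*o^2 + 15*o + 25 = (o - 5)*(o^2 - 4*o - 5) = (o - 5)*(o + 1)*(o - 5)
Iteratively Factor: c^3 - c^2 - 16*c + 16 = (c - 1)*(c^2 - 16) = (c - 4)*(c - 1)*(c + 4)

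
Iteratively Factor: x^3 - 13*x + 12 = (x - 1)*(x^2 + x - 12) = (x - 3)*(x - 1)*(x + 4)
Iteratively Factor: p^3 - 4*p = (p + 2)*(p^2 - 2*p) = (p - 2)*(p + 2)*(p)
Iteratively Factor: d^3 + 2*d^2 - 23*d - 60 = (d - 5)*(d^2 + 7*d + 12) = (d - 5)*(d + 4)*(d + 3)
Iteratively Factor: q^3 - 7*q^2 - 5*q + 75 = (q - 5)*(q^2 - 2*q - 15) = (q - 5)^2*(q + 3)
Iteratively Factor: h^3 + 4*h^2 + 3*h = (h + 3)*(h^2 + h) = h*(h + 3)*(h + 1)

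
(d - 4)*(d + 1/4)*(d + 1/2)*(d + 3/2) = d^4 - 7*d^3/4 - 31*d^2/4 - 77*d/16 - 3/4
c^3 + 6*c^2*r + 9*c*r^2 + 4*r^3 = (c + r)^2*(c + 4*r)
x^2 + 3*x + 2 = (x + 1)*(x + 2)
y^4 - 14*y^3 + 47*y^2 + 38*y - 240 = (y - 8)*(y - 5)*(y - 3)*(y + 2)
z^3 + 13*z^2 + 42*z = z*(z + 6)*(z + 7)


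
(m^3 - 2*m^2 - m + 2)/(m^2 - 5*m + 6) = (m^2 - 1)/(m - 3)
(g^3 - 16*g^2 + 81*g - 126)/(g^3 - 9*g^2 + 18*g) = (g - 7)/g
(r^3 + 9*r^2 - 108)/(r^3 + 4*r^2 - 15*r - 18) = (r + 6)/(r + 1)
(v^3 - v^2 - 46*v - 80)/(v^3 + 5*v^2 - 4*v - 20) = (v - 8)/(v - 2)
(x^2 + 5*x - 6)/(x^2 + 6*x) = (x - 1)/x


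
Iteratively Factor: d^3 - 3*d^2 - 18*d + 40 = (d - 2)*(d^2 - d - 20) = (d - 5)*(d - 2)*(d + 4)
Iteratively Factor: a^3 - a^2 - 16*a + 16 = (a - 1)*(a^2 - 16) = (a - 1)*(a + 4)*(a - 4)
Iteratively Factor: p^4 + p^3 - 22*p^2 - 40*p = (p)*(p^3 + p^2 - 22*p - 40) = p*(p - 5)*(p^2 + 6*p + 8) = p*(p - 5)*(p + 4)*(p + 2)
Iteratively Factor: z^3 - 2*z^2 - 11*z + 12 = (z - 1)*(z^2 - z - 12) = (z - 1)*(z + 3)*(z - 4)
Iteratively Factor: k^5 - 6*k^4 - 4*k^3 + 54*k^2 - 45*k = (k)*(k^4 - 6*k^3 - 4*k^2 + 54*k - 45) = k*(k - 5)*(k^3 - k^2 - 9*k + 9) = k*(k - 5)*(k - 3)*(k^2 + 2*k - 3) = k*(k - 5)*(k - 3)*(k + 3)*(k - 1)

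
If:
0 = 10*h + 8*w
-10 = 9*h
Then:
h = -10/9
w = 25/18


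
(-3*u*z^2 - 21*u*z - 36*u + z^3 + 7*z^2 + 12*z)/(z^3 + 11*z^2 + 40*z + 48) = (-3*u + z)/(z + 4)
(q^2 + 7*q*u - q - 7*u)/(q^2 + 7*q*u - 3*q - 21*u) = (q - 1)/(q - 3)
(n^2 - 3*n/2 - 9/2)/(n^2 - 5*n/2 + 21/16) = 8*(2*n^2 - 3*n - 9)/(16*n^2 - 40*n + 21)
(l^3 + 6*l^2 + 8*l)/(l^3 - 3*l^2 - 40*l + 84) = l*(l^2 + 6*l + 8)/(l^3 - 3*l^2 - 40*l + 84)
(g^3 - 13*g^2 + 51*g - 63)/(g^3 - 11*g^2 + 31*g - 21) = (g - 3)/(g - 1)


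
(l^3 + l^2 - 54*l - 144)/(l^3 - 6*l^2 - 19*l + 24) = (l + 6)/(l - 1)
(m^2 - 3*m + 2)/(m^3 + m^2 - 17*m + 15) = (m - 2)/(m^2 + 2*m - 15)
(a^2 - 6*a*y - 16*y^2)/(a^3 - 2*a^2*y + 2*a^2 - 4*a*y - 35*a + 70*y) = (a^2 - 6*a*y - 16*y^2)/(a^3 - 2*a^2*y + 2*a^2 - 4*a*y - 35*a + 70*y)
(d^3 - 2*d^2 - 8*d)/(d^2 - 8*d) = (d^2 - 2*d - 8)/(d - 8)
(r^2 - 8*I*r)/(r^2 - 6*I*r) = (r - 8*I)/(r - 6*I)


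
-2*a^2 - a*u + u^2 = (-2*a + u)*(a + u)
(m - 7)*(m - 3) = m^2 - 10*m + 21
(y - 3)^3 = y^3 - 9*y^2 + 27*y - 27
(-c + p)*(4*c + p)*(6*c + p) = -24*c^3 + 14*c^2*p + 9*c*p^2 + p^3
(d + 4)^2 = d^2 + 8*d + 16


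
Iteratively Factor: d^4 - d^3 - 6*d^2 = (d - 3)*(d^3 + 2*d^2) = d*(d - 3)*(d^2 + 2*d) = d*(d - 3)*(d + 2)*(d)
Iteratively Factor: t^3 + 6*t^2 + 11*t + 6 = (t + 3)*(t^2 + 3*t + 2) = (t + 1)*(t + 3)*(t + 2)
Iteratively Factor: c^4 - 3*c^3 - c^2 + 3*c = (c + 1)*(c^3 - 4*c^2 + 3*c) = (c - 3)*(c + 1)*(c^2 - c) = c*(c - 3)*(c + 1)*(c - 1)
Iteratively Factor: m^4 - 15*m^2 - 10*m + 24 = (m + 3)*(m^3 - 3*m^2 - 6*m + 8) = (m + 2)*(m + 3)*(m^2 - 5*m + 4) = (m - 4)*(m + 2)*(m + 3)*(m - 1)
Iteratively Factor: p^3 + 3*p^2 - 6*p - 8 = (p + 4)*(p^2 - p - 2) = (p - 2)*(p + 4)*(p + 1)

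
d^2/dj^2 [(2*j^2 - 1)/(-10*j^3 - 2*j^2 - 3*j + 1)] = 2*(-200*j^6 + 780*j^4 + 32*j^3 + 90*j^2 + 48*j + 9)/(1000*j^9 + 600*j^8 + 1020*j^7 + 68*j^6 + 186*j^5 - 138*j^4 + 21*j^3 - 21*j^2 + 9*j - 1)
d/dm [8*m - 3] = 8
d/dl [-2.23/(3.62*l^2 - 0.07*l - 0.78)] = (16.1452*l - 0.1561)/(-3.62*l^2 + 0.07*l + 0.78)^2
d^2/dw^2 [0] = 0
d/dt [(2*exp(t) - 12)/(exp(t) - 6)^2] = -2*exp(t)/(exp(t) - 6)^2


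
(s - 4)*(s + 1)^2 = s^3 - 2*s^2 - 7*s - 4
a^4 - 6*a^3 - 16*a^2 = a^2*(a - 8)*(a + 2)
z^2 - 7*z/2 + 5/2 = (z - 5/2)*(z - 1)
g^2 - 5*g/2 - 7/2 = (g - 7/2)*(g + 1)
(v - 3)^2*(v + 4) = v^3 - 2*v^2 - 15*v + 36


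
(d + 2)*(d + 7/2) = d^2 + 11*d/2 + 7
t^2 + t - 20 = (t - 4)*(t + 5)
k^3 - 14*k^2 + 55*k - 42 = (k - 7)*(k - 6)*(k - 1)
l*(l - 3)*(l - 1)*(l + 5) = l^4 + l^3 - 17*l^2 + 15*l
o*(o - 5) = o^2 - 5*o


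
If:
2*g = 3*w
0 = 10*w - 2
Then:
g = 3/10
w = 1/5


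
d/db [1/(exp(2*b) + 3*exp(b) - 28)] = (-2*exp(b) - 3)*exp(b)/(exp(2*b) + 3*exp(b) - 28)^2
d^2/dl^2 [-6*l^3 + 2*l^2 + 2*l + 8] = 4 - 36*l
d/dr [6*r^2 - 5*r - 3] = 12*r - 5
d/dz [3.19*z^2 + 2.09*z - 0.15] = 6.38*z + 2.09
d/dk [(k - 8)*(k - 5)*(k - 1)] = 3*k^2 - 28*k + 53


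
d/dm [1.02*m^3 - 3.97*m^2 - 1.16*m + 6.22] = 3.06*m^2 - 7.94*m - 1.16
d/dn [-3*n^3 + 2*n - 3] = 2 - 9*n^2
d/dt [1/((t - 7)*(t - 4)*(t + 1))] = (-(t - 7)*(t - 4) - (t - 7)*(t + 1) - (t - 4)*(t + 1))/((t - 7)^2*(t - 4)^2*(t + 1)^2)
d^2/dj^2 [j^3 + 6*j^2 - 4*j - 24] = 6*j + 12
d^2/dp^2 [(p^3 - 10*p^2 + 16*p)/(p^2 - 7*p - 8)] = 6/(p^3 + 3*p^2 + 3*p + 1)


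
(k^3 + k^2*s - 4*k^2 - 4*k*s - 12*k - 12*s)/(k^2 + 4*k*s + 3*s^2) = (k^2 - 4*k - 12)/(k + 3*s)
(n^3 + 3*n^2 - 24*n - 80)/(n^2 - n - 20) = n + 4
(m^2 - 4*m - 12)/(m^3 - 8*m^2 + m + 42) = (m - 6)/(m^2 - 10*m + 21)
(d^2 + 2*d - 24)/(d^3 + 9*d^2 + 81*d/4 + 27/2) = 4*(d - 4)/(4*d^2 + 12*d + 9)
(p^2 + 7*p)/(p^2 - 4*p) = (p + 7)/(p - 4)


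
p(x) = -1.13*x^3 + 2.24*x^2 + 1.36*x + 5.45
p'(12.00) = -433.04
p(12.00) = -1608.31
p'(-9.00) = -313.55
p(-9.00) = 998.42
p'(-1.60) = -14.49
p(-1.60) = 13.64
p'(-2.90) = -40.14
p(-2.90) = 47.90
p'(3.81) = -30.78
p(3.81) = -19.35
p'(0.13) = 1.89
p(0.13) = 5.66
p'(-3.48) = -55.28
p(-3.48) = 75.47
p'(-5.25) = -115.60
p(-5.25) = 223.56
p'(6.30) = -104.97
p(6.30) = -179.63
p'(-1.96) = -20.44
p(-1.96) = 19.90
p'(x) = -3.39*x^2 + 4.48*x + 1.36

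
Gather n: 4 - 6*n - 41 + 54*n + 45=48*n + 8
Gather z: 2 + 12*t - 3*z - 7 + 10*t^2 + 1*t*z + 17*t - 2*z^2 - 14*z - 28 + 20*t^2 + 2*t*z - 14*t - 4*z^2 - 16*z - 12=30*t^2 + 15*t - 6*z^2 + z*(3*t - 33) - 45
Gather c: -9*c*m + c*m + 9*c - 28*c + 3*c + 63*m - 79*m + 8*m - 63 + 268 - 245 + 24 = c*(-8*m - 16) - 8*m - 16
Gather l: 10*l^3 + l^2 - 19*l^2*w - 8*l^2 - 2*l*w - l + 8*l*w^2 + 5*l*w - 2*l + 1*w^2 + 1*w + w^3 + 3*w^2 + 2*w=10*l^3 + l^2*(-19*w - 7) + l*(8*w^2 + 3*w - 3) + w^3 + 4*w^2 + 3*w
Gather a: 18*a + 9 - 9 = 18*a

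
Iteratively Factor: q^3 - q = (q + 1)*(q^2 - q) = q*(q + 1)*(q - 1)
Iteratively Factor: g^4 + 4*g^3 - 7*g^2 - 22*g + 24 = (g - 2)*(g^3 + 6*g^2 + 5*g - 12) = (g - 2)*(g - 1)*(g^2 + 7*g + 12) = (g - 2)*(g - 1)*(g + 3)*(g + 4)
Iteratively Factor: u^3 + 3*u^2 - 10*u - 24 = (u - 3)*(u^2 + 6*u + 8) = (u - 3)*(u + 2)*(u + 4)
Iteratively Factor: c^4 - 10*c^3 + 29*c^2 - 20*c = (c - 5)*(c^3 - 5*c^2 + 4*c) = (c - 5)*(c - 4)*(c^2 - c) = c*(c - 5)*(c - 4)*(c - 1)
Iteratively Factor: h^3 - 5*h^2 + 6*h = (h - 3)*(h^2 - 2*h) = (h - 3)*(h - 2)*(h)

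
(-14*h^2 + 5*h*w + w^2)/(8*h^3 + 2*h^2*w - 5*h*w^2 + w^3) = (7*h + w)/(-4*h^2 - 3*h*w + w^2)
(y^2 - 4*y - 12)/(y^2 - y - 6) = (y - 6)/(y - 3)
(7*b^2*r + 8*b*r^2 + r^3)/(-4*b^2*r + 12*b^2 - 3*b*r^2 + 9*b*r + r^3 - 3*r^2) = r*(7*b + r)/(-4*b*r + 12*b + r^2 - 3*r)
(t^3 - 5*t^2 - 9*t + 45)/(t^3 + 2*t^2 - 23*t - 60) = (t - 3)/(t + 4)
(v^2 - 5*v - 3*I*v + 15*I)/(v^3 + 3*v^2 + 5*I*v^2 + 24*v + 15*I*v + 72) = (v - 5)/(v^2 + v*(3 + 8*I) + 24*I)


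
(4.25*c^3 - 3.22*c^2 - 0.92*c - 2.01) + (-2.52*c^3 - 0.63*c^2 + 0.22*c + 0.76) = 1.73*c^3 - 3.85*c^2 - 0.7*c - 1.25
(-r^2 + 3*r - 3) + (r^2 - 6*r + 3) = -3*r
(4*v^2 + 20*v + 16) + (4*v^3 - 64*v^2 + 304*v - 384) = 4*v^3 - 60*v^2 + 324*v - 368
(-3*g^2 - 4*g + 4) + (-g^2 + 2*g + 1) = -4*g^2 - 2*g + 5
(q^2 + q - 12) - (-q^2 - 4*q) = 2*q^2 + 5*q - 12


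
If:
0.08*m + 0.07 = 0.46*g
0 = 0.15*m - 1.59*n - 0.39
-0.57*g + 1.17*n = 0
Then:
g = 5.93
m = 33.23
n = 2.89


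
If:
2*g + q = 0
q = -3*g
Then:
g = 0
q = 0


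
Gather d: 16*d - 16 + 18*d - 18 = 34*d - 34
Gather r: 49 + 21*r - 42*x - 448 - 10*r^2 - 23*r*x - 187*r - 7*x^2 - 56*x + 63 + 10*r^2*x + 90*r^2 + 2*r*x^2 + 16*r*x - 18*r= r^2*(10*x + 80) + r*(2*x^2 - 7*x - 184) - 7*x^2 - 98*x - 336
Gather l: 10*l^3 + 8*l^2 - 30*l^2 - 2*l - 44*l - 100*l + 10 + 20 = 10*l^3 - 22*l^2 - 146*l + 30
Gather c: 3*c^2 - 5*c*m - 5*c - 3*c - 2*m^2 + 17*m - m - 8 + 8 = 3*c^2 + c*(-5*m - 8) - 2*m^2 + 16*m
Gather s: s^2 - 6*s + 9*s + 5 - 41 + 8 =s^2 + 3*s - 28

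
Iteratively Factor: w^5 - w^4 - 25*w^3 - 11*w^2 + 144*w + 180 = (w + 2)*(w^4 - 3*w^3 - 19*w^2 + 27*w + 90) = (w + 2)^2*(w^3 - 5*w^2 - 9*w + 45) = (w + 2)^2*(w + 3)*(w^2 - 8*w + 15) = (w - 3)*(w + 2)^2*(w + 3)*(w - 5)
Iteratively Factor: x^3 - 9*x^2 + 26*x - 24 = (x - 4)*(x^2 - 5*x + 6) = (x - 4)*(x - 2)*(x - 3)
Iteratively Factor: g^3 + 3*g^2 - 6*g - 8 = (g - 2)*(g^2 + 5*g + 4) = (g - 2)*(g + 4)*(g + 1)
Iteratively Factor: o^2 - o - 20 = (o + 4)*(o - 5)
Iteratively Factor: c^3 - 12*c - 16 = (c + 2)*(c^2 - 2*c - 8) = (c + 2)^2*(c - 4)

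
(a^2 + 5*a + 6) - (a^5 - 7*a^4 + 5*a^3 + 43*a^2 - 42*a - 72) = -a^5 + 7*a^4 - 5*a^3 - 42*a^2 + 47*a + 78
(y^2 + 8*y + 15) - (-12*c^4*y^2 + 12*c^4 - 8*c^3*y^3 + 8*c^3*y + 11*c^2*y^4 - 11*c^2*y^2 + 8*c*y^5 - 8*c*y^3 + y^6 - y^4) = 12*c^4*y^2 - 12*c^4 + 8*c^3*y^3 - 8*c^3*y - 11*c^2*y^4 + 11*c^2*y^2 - 8*c*y^5 + 8*c*y^3 - y^6 + y^4 + y^2 + 8*y + 15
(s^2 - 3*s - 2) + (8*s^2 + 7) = 9*s^2 - 3*s + 5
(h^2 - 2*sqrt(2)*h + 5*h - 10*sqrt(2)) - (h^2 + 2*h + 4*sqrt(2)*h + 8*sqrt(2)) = -6*sqrt(2)*h + 3*h - 18*sqrt(2)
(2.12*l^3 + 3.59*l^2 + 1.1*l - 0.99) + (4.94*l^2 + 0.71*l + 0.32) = 2.12*l^3 + 8.53*l^2 + 1.81*l - 0.67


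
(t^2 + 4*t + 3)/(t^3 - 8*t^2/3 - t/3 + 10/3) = 3*(t + 3)/(3*t^2 - 11*t + 10)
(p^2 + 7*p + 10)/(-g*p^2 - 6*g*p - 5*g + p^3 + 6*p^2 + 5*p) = (p + 2)/(-g*p - g + p^2 + p)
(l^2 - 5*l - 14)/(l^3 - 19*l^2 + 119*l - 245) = (l + 2)/(l^2 - 12*l + 35)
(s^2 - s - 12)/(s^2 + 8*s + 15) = (s - 4)/(s + 5)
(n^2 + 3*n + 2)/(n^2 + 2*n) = (n + 1)/n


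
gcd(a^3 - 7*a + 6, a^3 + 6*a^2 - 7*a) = a - 1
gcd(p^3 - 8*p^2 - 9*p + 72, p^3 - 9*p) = p^2 - 9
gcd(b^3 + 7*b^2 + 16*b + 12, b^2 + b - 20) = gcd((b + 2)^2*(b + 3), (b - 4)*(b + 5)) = 1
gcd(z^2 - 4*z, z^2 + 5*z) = z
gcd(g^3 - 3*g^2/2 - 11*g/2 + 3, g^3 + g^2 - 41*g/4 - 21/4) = g - 3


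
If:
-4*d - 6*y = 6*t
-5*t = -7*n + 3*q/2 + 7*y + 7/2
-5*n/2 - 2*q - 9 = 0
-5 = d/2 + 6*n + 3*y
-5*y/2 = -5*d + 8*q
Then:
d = -40166/1415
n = 32146/4245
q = -11857/849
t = 43872/1415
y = -51284/4245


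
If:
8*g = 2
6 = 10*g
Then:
No Solution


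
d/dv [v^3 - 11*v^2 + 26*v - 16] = 3*v^2 - 22*v + 26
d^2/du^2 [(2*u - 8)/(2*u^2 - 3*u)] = 16*(u^3 - 12*u^2 + 18*u - 9)/(u^3*(8*u^3 - 36*u^2 + 54*u - 27))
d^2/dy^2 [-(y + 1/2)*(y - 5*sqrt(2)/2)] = -2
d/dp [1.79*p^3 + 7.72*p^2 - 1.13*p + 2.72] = 5.37*p^2 + 15.44*p - 1.13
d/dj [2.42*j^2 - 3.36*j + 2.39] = 4.84*j - 3.36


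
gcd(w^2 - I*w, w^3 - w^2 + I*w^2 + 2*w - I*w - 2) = w - I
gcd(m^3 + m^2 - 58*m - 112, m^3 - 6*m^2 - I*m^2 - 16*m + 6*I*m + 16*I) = m^2 - 6*m - 16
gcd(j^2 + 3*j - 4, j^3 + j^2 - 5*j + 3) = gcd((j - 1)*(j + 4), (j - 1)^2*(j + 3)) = j - 1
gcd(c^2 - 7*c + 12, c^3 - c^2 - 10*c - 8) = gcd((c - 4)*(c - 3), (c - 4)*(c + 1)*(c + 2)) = c - 4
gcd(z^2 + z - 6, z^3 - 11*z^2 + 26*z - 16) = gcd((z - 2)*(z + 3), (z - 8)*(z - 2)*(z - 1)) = z - 2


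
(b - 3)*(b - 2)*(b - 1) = b^3 - 6*b^2 + 11*b - 6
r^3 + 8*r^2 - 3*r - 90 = (r - 3)*(r + 5)*(r + 6)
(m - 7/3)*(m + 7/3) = m^2 - 49/9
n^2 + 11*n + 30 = (n + 5)*(n + 6)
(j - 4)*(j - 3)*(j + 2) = j^3 - 5*j^2 - 2*j + 24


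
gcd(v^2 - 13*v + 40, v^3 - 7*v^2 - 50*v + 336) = v - 8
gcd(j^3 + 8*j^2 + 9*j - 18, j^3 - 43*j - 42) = j + 6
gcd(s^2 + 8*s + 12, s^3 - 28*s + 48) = s + 6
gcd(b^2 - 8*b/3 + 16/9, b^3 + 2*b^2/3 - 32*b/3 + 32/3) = b - 4/3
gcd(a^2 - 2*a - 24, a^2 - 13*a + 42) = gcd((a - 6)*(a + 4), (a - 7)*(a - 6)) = a - 6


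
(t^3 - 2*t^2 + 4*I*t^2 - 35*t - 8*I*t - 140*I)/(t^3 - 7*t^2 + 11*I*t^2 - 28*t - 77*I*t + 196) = (t + 5)/(t + 7*I)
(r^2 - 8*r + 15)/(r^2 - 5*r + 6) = (r - 5)/(r - 2)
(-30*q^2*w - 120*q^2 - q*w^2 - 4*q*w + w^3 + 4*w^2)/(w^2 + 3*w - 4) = (-30*q^2 - q*w + w^2)/(w - 1)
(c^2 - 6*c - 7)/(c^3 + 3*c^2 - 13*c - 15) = (c - 7)/(c^2 + 2*c - 15)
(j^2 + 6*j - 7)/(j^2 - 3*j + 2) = (j + 7)/(j - 2)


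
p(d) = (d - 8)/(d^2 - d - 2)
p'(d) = (1 - 2*d)*(d - 8)/(d^2 - d - 2)^2 + 1/(d^2 - d - 2) = (d^2 - d - (d - 8)*(2*d - 1) - 2)/(-d^2 + d + 2)^2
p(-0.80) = 15.71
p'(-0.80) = -74.74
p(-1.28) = -10.10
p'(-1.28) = -38.08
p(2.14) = -13.33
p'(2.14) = 101.74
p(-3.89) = -0.70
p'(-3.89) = -0.30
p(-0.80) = 15.71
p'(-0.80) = -74.74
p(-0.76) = 13.22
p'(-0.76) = -51.82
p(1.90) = 21.03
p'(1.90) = 199.64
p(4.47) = -0.26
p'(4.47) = 0.23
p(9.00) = 0.01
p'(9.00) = 0.01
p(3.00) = -1.25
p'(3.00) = 1.81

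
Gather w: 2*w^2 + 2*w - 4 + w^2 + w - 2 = 3*w^2 + 3*w - 6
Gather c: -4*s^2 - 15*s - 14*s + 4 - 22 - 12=-4*s^2 - 29*s - 30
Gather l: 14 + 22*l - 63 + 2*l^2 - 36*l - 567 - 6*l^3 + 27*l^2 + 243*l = -6*l^3 + 29*l^2 + 229*l - 616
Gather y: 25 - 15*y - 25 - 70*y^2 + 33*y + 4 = -70*y^2 + 18*y + 4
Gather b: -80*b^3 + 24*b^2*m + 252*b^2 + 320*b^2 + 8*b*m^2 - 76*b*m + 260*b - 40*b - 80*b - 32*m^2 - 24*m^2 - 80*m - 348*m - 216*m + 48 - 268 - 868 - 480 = -80*b^3 + b^2*(24*m + 572) + b*(8*m^2 - 76*m + 140) - 56*m^2 - 644*m - 1568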